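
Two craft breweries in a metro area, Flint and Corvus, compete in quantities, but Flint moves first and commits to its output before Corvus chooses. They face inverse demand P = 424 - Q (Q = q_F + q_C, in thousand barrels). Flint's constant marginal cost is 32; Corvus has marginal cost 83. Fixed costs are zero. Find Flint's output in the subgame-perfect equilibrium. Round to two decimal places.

Solve by backward induction. Given q_F, the follower Corvus maximises π_C = (424 - q_F - q_C)q_C - 83q_C.
∂π_C/∂q_C = 341 - q_F - 2q_C = 0 gives the reaction function q_C = (341 - q_F)/2.
The leader anticipates this reaction. Substituting into P = 424 - Q gives P = 507/2 - (1/2)q_F, so π_F = (507/2 - (1/2)q_F)q_F - 32q_F.
The leader's first-order condition 443/2 - q_F = 0 yields q_F = 443/2.
Then q_C = (341 - 443/2)/2 = 239/4.

221.50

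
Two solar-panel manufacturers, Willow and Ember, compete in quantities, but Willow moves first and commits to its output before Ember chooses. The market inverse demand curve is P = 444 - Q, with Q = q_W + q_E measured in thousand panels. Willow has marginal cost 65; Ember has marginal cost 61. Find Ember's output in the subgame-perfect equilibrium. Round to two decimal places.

97.75

Solve by backward induction. Given q_W, the follower Ember maximises π_E = (444 - q_W - q_E)q_E - 61q_E.
Follower FOC: 383 - q_W - 2q_E = 0, so q_E(q_W) = (383 - q_W)/2.
The leader anticipates this reaction. Substituting into P = 444 - Q gives P = 505/2 - (1/2)q_W, so π_W = (505/2 - (1/2)q_W)q_W - 65q_W.
Leader FOC: 375/2 - q_W = 0, so q_W = 375/2.
Then q_E = (383 - 375/2)/2 = 391/4.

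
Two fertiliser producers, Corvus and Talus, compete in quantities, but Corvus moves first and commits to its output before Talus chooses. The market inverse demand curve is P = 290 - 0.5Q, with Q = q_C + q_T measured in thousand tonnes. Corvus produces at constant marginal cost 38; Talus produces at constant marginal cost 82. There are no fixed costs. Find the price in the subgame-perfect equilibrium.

The follower Talus best-responds to any q_C: π_T = (290 - 0.5Q)q_T - 82q_T.
Setting the follower's marginal profit to zero, 208 - (1/2)q_C - q_T = 0, i.e. q_T = (208 - (1/2)q_C).
Corvus substitutes q_T(q_C) into its own profit: π_C = q_C(290 - (1/2)q_C - (208 - (1/2)q_C)/2) - 38q_C = (186 - (1/4)q_C)q_C - 38q_C.
Leader FOC: 148 - (1/2)q_C = 0, so q_C = 296.
Then q_T = (208 - (1/2)·296) = 60.
Total output Q = 356, so price P = 290 - (1/2)·356 = 112.

112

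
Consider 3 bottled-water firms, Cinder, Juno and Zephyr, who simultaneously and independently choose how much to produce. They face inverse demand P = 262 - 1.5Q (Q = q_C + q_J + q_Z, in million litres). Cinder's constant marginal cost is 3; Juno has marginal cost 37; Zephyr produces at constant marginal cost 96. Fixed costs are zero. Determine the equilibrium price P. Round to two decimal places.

Cinder's profit: π_C = (262 - 1.5Q)q_C - (3q_C). Setting ∂π_C/∂q_C = 0: 259 - 3q_C - (3/2)(q_J + q_Z) = 0.
Juno's first-order condition: 225 - 3q_J - (3/2)(q_C + q_Z) = 0.
Zephyr's first-order condition: 166 - 3q_Z - (3/2)(q_C + q_J) = 0.
Adding the 3 conditions: 650 − 3Q − 3Q = 0, i.e. Q = 325/3.
Back-substituting: q_C = (259 − 325/2)/(3/2) = 193/3, q_J = (225 − 325/2)/(3/2) = 125/3, q_Z = (166 − 325/2)/(3/2) = 7/3.
Total output Q = 325/3, so price P = 262 - (3/2)·(325/3) = 199/2.

99.50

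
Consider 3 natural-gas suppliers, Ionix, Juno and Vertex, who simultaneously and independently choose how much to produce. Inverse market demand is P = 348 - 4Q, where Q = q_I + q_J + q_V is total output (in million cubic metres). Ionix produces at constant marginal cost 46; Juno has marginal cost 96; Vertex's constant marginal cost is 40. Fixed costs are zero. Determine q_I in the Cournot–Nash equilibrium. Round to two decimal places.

Ionix's profit: π_I = (348 - 4Q)q_I - (46q_I). Setting ∂π_I/∂q_I = 0: 302 - 8q_I - 4(q_J + q_V) = 0.
Juno's first-order condition: 252 - 8q_J - 4(q_I + q_V) = 0.
Vertex's profit: π_V = (348 - 4Q)q_V - (40q_V). Setting ∂π_V/∂q_V = 0: 308 - 8q_V - 4(q_I + q_J) = 0.
Adding the 3 first-order conditions: 862 − 16Q = 0, so Q = 431/8.
Back-substituting: q_I = (302 − 431/2)/4 = 173/8, q_J = (252 − 431/2)/4 = 73/8, q_V = (308 − 431/2)/4 = 185/8.

21.63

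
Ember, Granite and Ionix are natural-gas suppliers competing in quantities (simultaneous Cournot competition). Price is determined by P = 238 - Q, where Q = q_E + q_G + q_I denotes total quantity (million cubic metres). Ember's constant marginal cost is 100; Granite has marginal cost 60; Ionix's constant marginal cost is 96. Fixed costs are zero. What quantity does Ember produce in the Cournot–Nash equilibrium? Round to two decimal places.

23.50

Ember's profit: π_E = (238 - Q)q_E - (100q_E). Setting ∂π_E/∂q_E = 0: 138 - 2q_E - (q_G + q_I) = 0.
Granite's first-order condition: 178 - 2q_G - (q_E + q_I) = 0.
Ionix's profit: π_I = (238 - Q)q_I - (96q_I). Setting ∂π_I/∂q_I = 0: 142 - 2q_I - (q_E + q_G) = 0.
Summing all 3 equations gives 458 − 4Q = 0, hence Q = 229/2.
Back-substituting: q_E = (138 − 229/2) = 47/2, q_G = (178 − 229/2) = 127/2, q_I = (142 − 229/2) = 55/2.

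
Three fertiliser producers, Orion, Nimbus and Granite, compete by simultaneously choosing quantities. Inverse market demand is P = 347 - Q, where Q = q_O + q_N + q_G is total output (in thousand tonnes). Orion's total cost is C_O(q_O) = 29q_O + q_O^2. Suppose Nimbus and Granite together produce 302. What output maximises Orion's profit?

With rivals' combined output fixed at 302, Orion's profit is π_O = (347 - 302 - q_O)q_O - (29q_O + q_O²) = (45 - q_O)q_O - (29q_O + q_O²).
∂π_O/∂q_O = 16 - 4q_O = 0, so q_O = 4.

4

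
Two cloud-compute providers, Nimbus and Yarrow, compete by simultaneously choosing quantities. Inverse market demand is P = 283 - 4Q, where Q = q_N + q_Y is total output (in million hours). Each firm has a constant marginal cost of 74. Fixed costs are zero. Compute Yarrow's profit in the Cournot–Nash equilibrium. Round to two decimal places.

A representative firm's profit is π_i = q_i(283 - 4Q) - 74q_i.
Setting ∂π_i/∂q_i = 0 with rivals' quantities fixed: 209 - 8q_i - 4q_j = 0.
With identical firms every q_j equals q_i, so q_j = q_i and 209 = 12q_i, giving q_i = 209/12.
Price P = 283 - 4·(209/6) = 431/3.
Yarrow's profit: (431/3 - 74)·(209/12) = 1213.3611.

1213.36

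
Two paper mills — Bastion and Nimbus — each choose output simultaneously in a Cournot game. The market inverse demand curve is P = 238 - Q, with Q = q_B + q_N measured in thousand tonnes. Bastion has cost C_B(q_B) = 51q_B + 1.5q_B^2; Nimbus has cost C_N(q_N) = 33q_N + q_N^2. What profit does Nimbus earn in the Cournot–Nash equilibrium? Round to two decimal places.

Bastion's profit: π_B = (238 - Q)q_B - (51q_B + (3/2)q_B²). Setting ∂π_B/∂q_B = 0: 187 - 5q_B - (q_N) = 0.
Nimbus's first-order condition: 205 - 4q_N - (q_B) = 0.
So q_B = (187 - q_N)/5 and q_N = (205 - q_B)/4.
Solving the pair: q_B = 543/19, q_N = 838/19.
Price P = 238 - 1381/19 = 165.3158.
Nimbus's profit: 165.3158·(838/19) - 33·(838/19) - (838/19)² = 3890.5485.

3890.55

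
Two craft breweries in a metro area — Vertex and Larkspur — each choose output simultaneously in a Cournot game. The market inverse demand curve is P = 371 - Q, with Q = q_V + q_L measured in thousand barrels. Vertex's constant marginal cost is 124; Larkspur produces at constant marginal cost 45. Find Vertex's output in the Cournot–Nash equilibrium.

56

Vertex's profit: π_V = (371 - Q)q_V - (124q_V). Setting ∂π_V/∂q_V = 0: 247 - 2q_V - (q_L) = 0.
Larkspur's profit: π_L = (371 - Q)q_L - (45q_L). Setting ∂π_L/∂q_L = 0: 326 - 2q_L - (q_V) = 0.
Rearranging gives the reaction functions q_V = (247 - q_L)/2 and q_L = (326 - q_V)/2.
Solving the pair: q_V = 56, q_L = 135.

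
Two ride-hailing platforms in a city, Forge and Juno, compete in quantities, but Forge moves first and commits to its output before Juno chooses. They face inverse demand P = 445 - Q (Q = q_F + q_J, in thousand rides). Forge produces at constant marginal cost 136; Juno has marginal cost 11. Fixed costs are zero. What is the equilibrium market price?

182

The follower Juno best-responds to any q_F: π_J = (445 - Q)q_J - 11q_J.
Setting the follower's marginal profit to zero, 434 - q_F - 2q_J = 0, i.e. q_J = (434 - q_F)/2.
Forge substitutes q_J(q_F) into its own profit: π_F = q_F(445 - q_F - (434 - q_F)/2) - 136q_F = (228 - (1/2)q_F)q_F - 136q_F.
Maximising: ∂π_F/∂q_F = 92 - q_F = 0, giving q_F = 92.
Then q_J = (434 - 92)/2 = 171.
Total output Q = 263, so price P = 445 - 263 = 182.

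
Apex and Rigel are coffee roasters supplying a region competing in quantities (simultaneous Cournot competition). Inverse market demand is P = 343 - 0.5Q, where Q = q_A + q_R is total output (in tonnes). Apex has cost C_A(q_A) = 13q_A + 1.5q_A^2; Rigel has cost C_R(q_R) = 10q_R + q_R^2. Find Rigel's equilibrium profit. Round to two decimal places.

14796.44

Apex's profit: π_A = (343 - 0.5Q)q_A - (13q_A + (3/2)q_A²). Setting ∂π_A/∂q_A = 0: 330 - 4q_A - (1/2)(q_R) = 0.
Rigel's profit: π_R = (343 - 0.5Q)q_R - (10q_R + q_R²). Setting ∂π_R/∂q_R = 0: 333 - 3q_R - (1/2)(q_A) = 0.
Best responses: q_A = (330 - (1/2)q_R)/4, q_R = (333 - (1/2)q_A)/3.
Substituting one into the other gives q_A = 70.0851 and q_R = 99.3191.
Price P = 343 - (1/2)·169.4043 = 258.2979.
Rigel's profit: 258.2979·99.3191 - 10·99.3191 - 99.3191² = 14796.4400.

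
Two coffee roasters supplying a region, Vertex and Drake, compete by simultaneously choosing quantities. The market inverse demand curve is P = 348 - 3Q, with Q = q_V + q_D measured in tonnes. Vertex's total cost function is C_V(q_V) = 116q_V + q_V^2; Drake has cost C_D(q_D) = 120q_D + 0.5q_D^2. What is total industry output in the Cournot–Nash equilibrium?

44

Vertex's profit: π_V = (348 - 3Q)q_V - (116q_V + q_V²). Setting ∂π_V/∂q_V = 0: 232 - 8q_V - 3(q_D) = 0.
Drake's profit: π_D = (348 - 3Q)q_D - (120q_D + (1/2)q_D²). Setting ∂π_D/∂q_D = 0: 228 - 7q_D - 3(q_V) = 0.
Best responses: q_V = (232 - 3q_D)/8, q_D = (228 - 3q_V)/7.
Solving the pair: q_V = 20, q_D = 24.
Total output Q = 20 + 24 = 44.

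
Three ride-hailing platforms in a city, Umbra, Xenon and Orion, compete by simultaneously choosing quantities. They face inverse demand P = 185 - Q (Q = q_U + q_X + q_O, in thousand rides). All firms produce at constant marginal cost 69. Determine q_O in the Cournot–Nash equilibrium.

29

A representative firm's profit is π_i = q_i(185 - Q) - 69q_i.
First-order condition (treating rivals' output as given): 116 - 2q_i - Σ_{j≠i} q_j = 0.
With identical firms every q_j equals q_i, so Σ_{j≠i} q_j = 2q_i and 116 = 4q_i, giving q_i = 29.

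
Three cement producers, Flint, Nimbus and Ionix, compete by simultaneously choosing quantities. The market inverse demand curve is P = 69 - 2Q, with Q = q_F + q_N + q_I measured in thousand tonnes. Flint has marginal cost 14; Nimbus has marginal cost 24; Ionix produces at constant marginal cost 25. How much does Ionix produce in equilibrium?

4

Flint's profit: π_F = (69 - 2Q)q_F - (14q_F). Setting ∂π_F/∂q_F = 0: 55 - 4q_F - 2(q_N + q_I) = 0.
Nimbus's first-order condition: 45 - 4q_N - 2(q_F + q_I) = 0.
Ionix's profit: π_I = (69 - 2Q)q_I - (25q_I). Setting ∂π_I/∂q_I = 0: 44 - 4q_I - 2(q_F + q_N) = 0.
Summing all 3 equations gives 144 − 8Q = 0, hence Q = 18.
Back-substituting: q_F = (55 − 36)/2 = 19/2, q_N = (45 − 36)/2 = 9/2, q_I = (44 − 36)/2 = 4.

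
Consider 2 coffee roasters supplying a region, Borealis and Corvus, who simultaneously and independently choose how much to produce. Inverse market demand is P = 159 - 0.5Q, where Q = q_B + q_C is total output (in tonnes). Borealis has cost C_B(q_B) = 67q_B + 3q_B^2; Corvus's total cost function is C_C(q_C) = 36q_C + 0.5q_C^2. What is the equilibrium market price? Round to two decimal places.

Borealis's profit: π_B = (159 - 0.5Q)q_B - (67q_B + 3q_B²). Setting ∂π_B/∂q_B = 0: 92 - 7q_B - (1/2)(q_C) = 0.
Corvus's profit: π_C = (159 - 0.5Q)q_C - (36q_C + (1/2)q_C²). Setting ∂π_C/∂q_C = 0: 123 - 2q_C - (1/2)(q_B) = 0.
Rearranging gives the reaction functions q_B = (92 - (1/2)q_C)/7 and q_C = (123 - (1/2)q_B)/2.
Solving the pair: q_B = 98/11, q_C = 652/11.
Total output Q = 750/11, so price P = 159 - (1/2)·(750/11) = 1374/11.

124.91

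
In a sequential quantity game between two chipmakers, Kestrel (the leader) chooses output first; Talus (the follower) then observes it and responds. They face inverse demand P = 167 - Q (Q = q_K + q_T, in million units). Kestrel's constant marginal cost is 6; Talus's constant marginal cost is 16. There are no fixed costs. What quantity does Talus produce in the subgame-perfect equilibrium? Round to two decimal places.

32.75

Solve by backward induction. Given q_K, the follower Talus maximises π_T = (167 - q_K - q_T)q_T - 16q_T.
Setting the follower's marginal profit to zero, 151 - q_K - 2q_T = 0, i.e. q_T = (151 - q_K)/2.
The leader anticipates this reaction. Substituting into P = 167 - Q gives P = 183/2 - (1/2)q_K, so π_K = (183/2 - (1/2)q_K)q_K - 6q_K.
Maximising: ∂π_K/∂q_K = 171/2 - q_K = 0, giving q_K = 171/2.
Then q_T = (151 - 171/2)/2 = 131/4.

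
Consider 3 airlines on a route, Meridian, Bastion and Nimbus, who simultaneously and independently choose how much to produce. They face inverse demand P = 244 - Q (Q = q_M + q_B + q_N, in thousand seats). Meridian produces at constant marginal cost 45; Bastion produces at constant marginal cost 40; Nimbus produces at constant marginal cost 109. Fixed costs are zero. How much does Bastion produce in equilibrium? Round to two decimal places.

69.50

Meridian's profit: π_M = (244 - Q)q_M - (45q_M). Setting ∂π_M/∂q_M = 0: 199 - 2q_M - (q_B + q_N) = 0.
Bastion's first-order condition: 204 - 2q_B - (q_M + q_N) = 0.
Nimbus's profit: π_N = (244 - Q)q_N - (109q_N). Setting ∂π_N/∂q_N = 0: 135 - 2q_N - (q_M + q_B) = 0.
Adding the 3 conditions: 538 − 2Q − 2Q = 0, i.e. Q = 269/2.
Back-substituting: q_M = (199 − 269/2) = 129/2, q_B = (204 − 269/2) = 139/2, q_N = (135 − 269/2) = 1/2.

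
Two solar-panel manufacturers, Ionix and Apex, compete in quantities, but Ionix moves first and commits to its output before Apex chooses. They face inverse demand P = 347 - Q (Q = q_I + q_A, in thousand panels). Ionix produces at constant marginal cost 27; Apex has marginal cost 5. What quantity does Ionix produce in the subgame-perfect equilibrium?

149

Solve by backward induction. Given q_I, the follower Apex maximises π_A = (347 - q_I - q_A)q_A - 5q_A.
Follower FOC: 342 - q_I - 2q_A = 0, so q_A(q_I) = (342 - q_I)/2.
The leader anticipates this reaction. Substituting into P = 347 - Q gives P = 176 - (1/2)q_I, so π_I = (176 - (1/2)q_I)q_I - 27q_I.
Maximising: ∂π_I/∂q_I = 149 - q_I = 0, giving q_I = 149.
Then q_A = (342 - 149)/2 = 193/2.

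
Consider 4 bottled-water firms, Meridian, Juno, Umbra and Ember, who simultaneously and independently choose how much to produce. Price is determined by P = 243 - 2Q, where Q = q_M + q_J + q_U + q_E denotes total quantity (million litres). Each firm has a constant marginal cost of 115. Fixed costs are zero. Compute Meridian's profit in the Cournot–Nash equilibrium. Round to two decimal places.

Each firm earns π_i = (243 - 2Q)q_i - 115q_i.
Setting ∂π_i/∂q_i = 0 with rivals' quantities fixed: 128 - 4q_i - 2·Σ_{j≠i} q_j = 0.
With identical firms every q_j equals q_i, so Σ_{j≠i} q_j = 3q_i and 128 = 10q_i, giving q_i = 64/5.
Price P = 243 - 2·(256/5) = 703/5.
Meridian's profit: (703/5 - 115)·(64/5) = 327.6800.

327.68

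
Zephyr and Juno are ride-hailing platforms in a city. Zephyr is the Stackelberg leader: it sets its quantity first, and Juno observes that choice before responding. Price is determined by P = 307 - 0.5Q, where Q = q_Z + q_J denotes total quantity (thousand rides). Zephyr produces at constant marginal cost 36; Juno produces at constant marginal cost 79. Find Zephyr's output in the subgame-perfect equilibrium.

314

Solve by backward induction. Given q_Z, the follower Juno maximises π_J = (307 - (1/2)q_Z - (1/2)q_J)q_J - 79q_J.
Follower FOC: 228 - (1/2)q_Z - q_J = 0, so q_J(q_Z) = (228 - (1/2)q_Z).
The leader anticipates this reaction. Substituting into P = 307 - 0.5Q gives P = 193 - (1/4)q_Z, so π_Z = (193 - (1/4)q_Z)q_Z - 36q_Z.
Leader FOC: 157 - (1/2)q_Z = 0, so q_Z = 314.
Then q_J = (228 - (1/2)·314) = 71.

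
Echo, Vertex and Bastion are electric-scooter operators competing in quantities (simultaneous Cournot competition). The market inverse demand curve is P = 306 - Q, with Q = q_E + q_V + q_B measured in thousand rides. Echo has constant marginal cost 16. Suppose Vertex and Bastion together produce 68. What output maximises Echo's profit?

111

With rivals' combined output fixed at 68, Echo's profit is π_E = (306 - 68 - q_E)q_E - (16q_E) = (238 - q_E)q_E - (16q_E).
∂π_E/∂q_E = 222 - 2q_E = 0, so q_E = 111.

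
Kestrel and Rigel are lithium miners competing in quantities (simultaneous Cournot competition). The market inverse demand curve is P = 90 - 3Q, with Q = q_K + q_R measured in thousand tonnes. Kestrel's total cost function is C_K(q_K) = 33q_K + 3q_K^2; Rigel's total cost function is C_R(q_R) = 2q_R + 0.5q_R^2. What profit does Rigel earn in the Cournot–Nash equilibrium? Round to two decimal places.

487.34

Kestrel's profit: π_K = (90 - 3Q)q_K - (33q_K + 3q_K²). Setting ∂π_K/∂q_K = 0: 57 - 12q_K - 3(q_R) = 0.
Rigel's profit: π_R = (90 - 3Q)q_R - (2q_R + (1/2)q_R²). Setting ∂π_R/∂q_R = 0: 88 - 7q_R - 3(q_K) = 0.
So q_K = (57 - 3q_R)/12 and q_R = (88 - 3q_K)/7.
Substituting one into the other gives q_K = 9/5 and q_R = 59/5.
Price P = 90 - 3·(68/5) = 246/5.
Rigel's profit: (246/5)·(59/5) - 2·(59/5) - (1/2)(59/5)² = 487.3400.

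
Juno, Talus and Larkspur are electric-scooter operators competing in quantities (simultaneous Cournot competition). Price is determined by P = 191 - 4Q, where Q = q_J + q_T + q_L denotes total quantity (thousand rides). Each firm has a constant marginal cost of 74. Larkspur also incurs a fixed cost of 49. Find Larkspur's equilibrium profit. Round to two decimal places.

164.89

Each firm earns π_i = (191 - 4Q)q_i - 74q_i.
First-order condition (treating rivals' output as given): 117 - 8q_i - 4·Σ_{j≠i} q_j = 0.
By symmetry each firm produces the same amount; substituting Σ_{j≠i} q_j = 2q_i yields q_i = 117/16.
Price P = 191 - 4·(351/16) = 413/4.
Larkspur's profit: (413/4 - 74)·(117/16) - 49 = 164.8906.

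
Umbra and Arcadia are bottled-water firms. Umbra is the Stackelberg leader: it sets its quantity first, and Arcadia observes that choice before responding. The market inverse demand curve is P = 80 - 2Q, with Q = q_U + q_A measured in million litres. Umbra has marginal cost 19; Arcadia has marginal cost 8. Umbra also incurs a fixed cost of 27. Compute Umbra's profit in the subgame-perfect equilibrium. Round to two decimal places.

The follower Arcadia best-responds to any q_U: π_A = (80 - 2Q)q_A - 8q_A.
Setting the follower's marginal profit to zero, 72 - 2q_U - 4q_A = 0, i.e. q_A = (72 - 2q_U)/4.
Umbra substitutes q_A(q_U) into its own profit: π_U = q_U(80 - 2q_U - (72 - 2q_U)/2) - 19q_U = (44 - q_U)q_U - 19q_U.
The leader's first-order condition 25 - 2q_U = 0 yields q_U = 25/2.
Then q_A = (72 - 2·(25/2))/4 = 47/4.
Price P = 80 - 2·(97/4) = 63/2.
Umbra's profit: (63/2 - 19)·(25/2) - 27 = 517/4.

129.25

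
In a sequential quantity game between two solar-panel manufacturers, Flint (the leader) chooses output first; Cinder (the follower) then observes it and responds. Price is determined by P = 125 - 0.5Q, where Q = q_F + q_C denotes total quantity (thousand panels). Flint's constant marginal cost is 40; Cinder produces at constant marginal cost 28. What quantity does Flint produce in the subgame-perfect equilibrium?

The follower Cinder best-responds to any q_F: π_C = (125 - 0.5Q)q_C - 28q_C.
Follower FOC: 97 - (1/2)q_F - q_C = 0, so q_C(q_F) = (97 - (1/2)q_F).
Flint substitutes q_C(q_F) into its own profit: π_F = q_F(125 - (1/2)q_F - (97 - (1/2)q_F)/2) - 40q_F = (153/2 - (1/4)q_F)q_F - 40q_F.
Maximising: ∂π_F/∂q_F = 73/2 - (1/2)q_F = 0, giving q_F = 73.
Then q_C = (97 - (1/2)·73) = 121/2.

73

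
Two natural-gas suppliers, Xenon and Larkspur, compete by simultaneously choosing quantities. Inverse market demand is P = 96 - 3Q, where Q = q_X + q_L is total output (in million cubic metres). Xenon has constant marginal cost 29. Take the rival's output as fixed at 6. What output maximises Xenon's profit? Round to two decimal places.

8.17

With the rival's output fixed at 6, Xenon's profit is π_X = (96 - 3·6 - 3q_X)q_X - (29q_X) = (78 - 3q_X)q_X - (29q_X).
∂π_X/∂q_X = 49 - 6q_X = 0, so q_X = 49/6.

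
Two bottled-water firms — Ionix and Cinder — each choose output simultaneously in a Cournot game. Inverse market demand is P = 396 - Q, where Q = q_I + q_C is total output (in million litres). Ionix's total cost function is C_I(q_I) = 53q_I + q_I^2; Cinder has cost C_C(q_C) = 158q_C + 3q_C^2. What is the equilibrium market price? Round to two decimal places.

Ionix's profit: π_I = (396 - Q)q_I - (53q_I + q_I²). Setting ∂π_I/∂q_I = 0: 343 - 4q_I - (q_C) = 0.
Cinder's profit: π_C = (396 - Q)q_C - (158q_C + 3q_C²). Setting ∂π_C/∂q_C = 0: 238 - 8q_C - (q_I) = 0.
So q_I = (343 - q_C)/4 and q_C = (238 - q_I)/8.
Substituting one into the other gives q_I = 80.8387 and q_C = 609/31.
Total output Q = 100.4839, so price P = 396 - 100.4839 = 295.5161.

295.52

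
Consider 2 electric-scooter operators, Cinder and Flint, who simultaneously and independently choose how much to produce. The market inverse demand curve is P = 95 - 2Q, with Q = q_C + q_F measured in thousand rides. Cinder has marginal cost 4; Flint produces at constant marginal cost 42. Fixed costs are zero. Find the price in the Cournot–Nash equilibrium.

47

Cinder's profit: π_C = (95 - 2Q)q_C - (4q_C). Setting ∂π_C/∂q_C = 0: 91 - 4q_C - 2(q_F) = 0.
Flint's first-order condition: 53 - 4q_F - 2(q_C) = 0.
Rearranging gives the reaction functions q_C = (91 - 2q_F)/4 and q_F = (53 - 2q_C)/4.
Solving the pair: q_C = 43/2, q_F = 5/2.
Total output Q = 24, so price P = 95 - 2·24 = 47.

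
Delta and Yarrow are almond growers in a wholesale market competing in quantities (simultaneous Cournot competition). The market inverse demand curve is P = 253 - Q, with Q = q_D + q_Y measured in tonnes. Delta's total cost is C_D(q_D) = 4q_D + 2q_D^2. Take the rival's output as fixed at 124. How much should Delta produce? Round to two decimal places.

With the rival's output fixed at 124, Delta's profit is π_D = (253 - 124 - q_D)q_D - (4q_D + 2q_D²) = (129 - q_D)q_D - (4q_D + 2q_D²).
∂π_D/∂q_D = 125 - 6q_D = 0, so q_D = 125/6.

20.83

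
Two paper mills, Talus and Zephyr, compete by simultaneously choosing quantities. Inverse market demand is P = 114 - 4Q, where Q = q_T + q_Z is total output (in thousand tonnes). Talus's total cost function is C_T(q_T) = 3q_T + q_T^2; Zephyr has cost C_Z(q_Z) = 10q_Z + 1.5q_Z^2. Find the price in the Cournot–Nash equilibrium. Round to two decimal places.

Talus's profit: π_T = (114 - 4Q)q_T - (3q_T + q_T²). Setting ∂π_T/∂q_T = 0: 111 - 10q_T - 4(q_Z) = 0.
Zephyr's profit: π_Z = (114 - 4Q)q_Z - (10q_Z + (3/2)q_Z²). Setting ∂π_Z/∂q_Z = 0: 104 - 11q_Z - 4(q_T) = 0.
Rearranging gives the reaction functions q_T = (111 - 4q_Z)/10 and q_Z = (104 - 4q_T)/11.
Solving the pair: q_T = 805/94, q_Z = 298/47.
Total output Q = 1401/94, so price P = 114 - 4·(1401/94) = 54.3830.

54.38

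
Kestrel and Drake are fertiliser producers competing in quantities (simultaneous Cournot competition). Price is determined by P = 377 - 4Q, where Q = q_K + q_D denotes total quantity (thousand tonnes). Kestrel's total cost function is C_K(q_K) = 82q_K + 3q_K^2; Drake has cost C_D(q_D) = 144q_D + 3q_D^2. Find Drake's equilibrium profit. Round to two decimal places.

Kestrel's profit: π_K = (377 - 4Q)q_K - (82q_K + 3q_K²). Setting ∂π_K/∂q_K = 0: 295 - 14q_K - 4(q_D) = 0.
Drake's first-order condition: 233 - 14q_D - 4(q_K) = 0.
Rearranging gives the reaction functions q_K = (295 - 4q_D)/14 and q_D = (233 - 4q_K)/14.
Solving the pair: q_K = 533/30, q_D = 347/30.
Price P = 377 - 4·(88/3) = 779/3.
Drake's profit: (779/3)·(347/30) - 144·(347/30) - 3(347/30)² = 936.5144.

936.51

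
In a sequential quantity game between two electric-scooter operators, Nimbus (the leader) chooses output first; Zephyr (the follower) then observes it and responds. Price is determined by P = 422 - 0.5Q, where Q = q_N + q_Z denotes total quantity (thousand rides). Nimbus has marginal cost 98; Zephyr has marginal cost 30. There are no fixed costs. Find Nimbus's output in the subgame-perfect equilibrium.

256

Solve by backward induction. Given q_N, the follower Zephyr maximises π_Z = (422 - (1/2)q_N - (1/2)q_Z)q_Z - 30q_Z.
Follower FOC: 392 - (1/2)q_N - q_Z = 0, so q_Z(q_N) = (392 - (1/2)q_N).
Nimbus substitutes q_Z(q_N) into its own profit: π_N = q_N(422 - (1/2)q_N - (392 - (1/2)q_N)/2) - 98q_N = (226 - (1/4)q_N)q_N - 98q_N.
Leader FOC: 128 - (1/2)q_N = 0, so q_N = 256.
Then q_Z = (392 - (1/2)·256) = 264.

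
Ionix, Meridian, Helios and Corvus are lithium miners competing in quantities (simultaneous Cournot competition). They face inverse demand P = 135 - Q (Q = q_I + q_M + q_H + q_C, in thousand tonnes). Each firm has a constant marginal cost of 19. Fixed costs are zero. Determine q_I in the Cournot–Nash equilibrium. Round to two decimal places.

Each firm earns π_i = (135 - Q)q_i - 19q_i.
Setting ∂π_i/∂q_i = 0 with rivals' quantities fixed: 116 - 2q_i - Σ_{j≠i} q_j = 0.
By symmetry each firm produces the same amount; substituting Σ_{j≠i} q_j = 3q_i yields q_i = 116/5.

23.20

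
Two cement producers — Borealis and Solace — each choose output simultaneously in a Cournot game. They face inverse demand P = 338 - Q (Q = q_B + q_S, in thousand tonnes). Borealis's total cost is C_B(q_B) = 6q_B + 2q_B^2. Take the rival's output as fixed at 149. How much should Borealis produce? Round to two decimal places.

With the rival's output fixed at 149, Borealis's profit is π_B = (338 - 149 - q_B)q_B - (6q_B + 2q_B²) = (189 - q_B)q_B - (6q_B + 2q_B²).
∂π_B/∂q_B = 183 - 6q_B = 0, so q_B = 61/2.

30.50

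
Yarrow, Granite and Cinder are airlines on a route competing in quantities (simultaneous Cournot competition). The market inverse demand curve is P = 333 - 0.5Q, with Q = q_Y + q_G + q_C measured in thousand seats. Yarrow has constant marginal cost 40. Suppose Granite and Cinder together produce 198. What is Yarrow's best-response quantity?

194

With rivals' combined output fixed at 198, Yarrow's profit is π_Y = (333 - (1/2)·198 - (1/2)q_Y)q_Y - (40q_Y) = (234 - (1/2)q_Y)q_Y - (40q_Y).
∂π_Y/∂q_Y = 194 - q_Y = 0, so q_Y = 194.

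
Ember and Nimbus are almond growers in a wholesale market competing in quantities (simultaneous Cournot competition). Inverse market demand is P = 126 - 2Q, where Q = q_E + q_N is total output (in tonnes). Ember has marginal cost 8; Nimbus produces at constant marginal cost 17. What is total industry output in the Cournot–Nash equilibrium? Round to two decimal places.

Ember's profit: π_E = (126 - 2Q)q_E - (8q_E). Setting ∂π_E/∂q_E = 0: 118 - 4q_E - 2(q_N) = 0.
Nimbus's profit: π_N = (126 - 2Q)q_N - (17q_N). Setting ∂π_N/∂q_N = 0: 109 - 4q_N - 2(q_E) = 0.
Best responses: q_E = (118 - 2q_N)/4, q_N = (109 - 2q_E)/4.
Substituting one into the other gives q_E = 127/6 and q_N = 50/3.
Total output Q = 127/6 + 50/3 = 227/6.

37.83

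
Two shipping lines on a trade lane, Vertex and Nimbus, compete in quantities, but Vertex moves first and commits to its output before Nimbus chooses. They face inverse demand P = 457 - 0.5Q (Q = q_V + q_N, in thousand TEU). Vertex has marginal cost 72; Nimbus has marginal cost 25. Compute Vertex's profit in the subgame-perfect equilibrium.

The follower Nimbus best-responds to any q_V: π_N = (457 - 0.5Q)q_N - 25q_N.
Setting the follower's marginal profit to zero, 432 - (1/2)q_V - q_N = 0, i.e. q_N = (432 - (1/2)q_V).
The leader anticipates this reaction. Substituting into P = 457 - 0.5Q gives P = 241 - (1/4)q_V, so π_V = (241 - (1/4)q_V)q_V - 72q_V.
Maximising: ∂π_V/∂q_V = 169 - (1/2)q_V = 0, giving q_V = 338.
Then q_N = (432 - (1/2)·338) = 263.
Price P = 457 - (1/2)·601 = 313/2.
Vertex's profit: (313/2 - 72)·338 = 28561.

28561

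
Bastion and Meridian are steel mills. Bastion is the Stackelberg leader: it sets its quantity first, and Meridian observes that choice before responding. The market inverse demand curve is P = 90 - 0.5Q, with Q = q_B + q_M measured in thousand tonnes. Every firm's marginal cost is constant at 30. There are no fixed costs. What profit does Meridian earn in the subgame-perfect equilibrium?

The follower Meridian best-responds to any q_B: π_M = (90 - 0.5Q)q_M - 30q_M.
Follower FOC: 60 - (1/2)q_B - q_M = 0, so q_M(q_B) = (60 - (1/2)q_B).
The leader anticipates this reaction. Substituting into P = 90 - 0.5Q gives P = 60 - (1/4)q_B, so π_B = (60 - (1/4)q_B)q_B - 30q_B.
Leader FOC: 30 - (1/2)q_B = 0, so q_B = 60.
Then q_M = (60 - (1/2)·60) = 30.
Price P = 90 - (1/2)·90 = 45.
Meridian's profit: (45 - 30)·30 = 450.

450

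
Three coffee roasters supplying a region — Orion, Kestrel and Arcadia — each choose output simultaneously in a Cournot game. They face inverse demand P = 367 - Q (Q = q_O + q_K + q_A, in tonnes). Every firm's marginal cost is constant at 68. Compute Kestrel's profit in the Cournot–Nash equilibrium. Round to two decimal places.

5587.56

A representative firm's profit is π_i = q_i(367 - Q) - 68q_i.
Setting ∂π_i/∂q_i = 0 with rivals' quantities fixed: 299 - 2q_i - Σ_{j≠i} q_j = 0.
By symmetry each firm produces the same amount; substituting Σ_{j≠i} q_j = 2q_i yields q_i = 299/4.
Price P = 367 - 897/4 = 571/4.
Kestrel's profit: (571/4 - 68)·(299/4) = 5587.5625.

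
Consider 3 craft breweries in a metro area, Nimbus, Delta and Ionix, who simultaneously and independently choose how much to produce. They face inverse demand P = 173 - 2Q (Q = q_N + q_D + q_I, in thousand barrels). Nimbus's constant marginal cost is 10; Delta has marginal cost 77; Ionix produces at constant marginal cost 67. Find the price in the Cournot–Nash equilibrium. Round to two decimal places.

Nimbus's profit: π_N = (173 - 2Q)q_N - (10q_N). Setting ∂π_N/∂q_N = 0: 163 - 4q_N - 2(q_D + q_I) = 0.
Delta's profit: π_D = (173 - 2Q)q_D - (77q_D). Setting ∂π_D/∂q_D = 0: 96 - 4q_D - 2(q_N + q_I) = 0.
Ionix's profit: π_I = (173 - 2Q)q_I - (67q_I). Setting ∂π_I/∂q_I = 0: 106 - 4q_I - 2(q_N + q_D) = 0.
Adding the 3 first-order conditions: 365 − 8Q = 0, so Q = 365/8.
Back-substituting: q_N = (163 − 365/4)/2 = 287/8, q_D = (96 − 365/4)/2 = 19/8, q_I = (106 − 365/4)/2 = 59/8.
Total output Q = 365/8, so price P = 173 - 2·(365/8) = 327/4.

81.75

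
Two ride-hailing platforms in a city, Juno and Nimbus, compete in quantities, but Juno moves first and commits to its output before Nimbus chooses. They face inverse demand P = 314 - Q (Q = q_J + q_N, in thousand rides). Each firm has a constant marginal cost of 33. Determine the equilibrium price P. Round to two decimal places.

The follower Nimbus best-responds to any q_J: π_N = (314 - Q)q_N - 33q_N.
Setting the follower's marginal profit to zero, 281 - q_J - 2q_N = 0, i.e. q_N = (281 - q_J)/2.
The leader anticipates this reaction. Substituting into P = 314 - Q gives P = 347/2 - (1/2)q_J, so π_J = (347/2 - (1/2)q_J)q_J - 33q_J.
The leader's first-order condition 281/2 - q_J = 0 yields q_J = 281/2.
Then q_N = (281 - 281/2)/2 = 281/4.
Total output Q = 843/4, so price P = 314 - 843/4 = 413/4.

103.25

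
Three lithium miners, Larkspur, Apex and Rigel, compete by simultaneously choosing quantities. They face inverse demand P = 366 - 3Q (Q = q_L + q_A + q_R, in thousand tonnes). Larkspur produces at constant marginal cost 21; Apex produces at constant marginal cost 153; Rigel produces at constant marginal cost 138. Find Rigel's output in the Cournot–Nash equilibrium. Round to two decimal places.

Larkspur's profit: π_L = (366 - 3Q)q_L - (21q_L). Setting ∂π_L/∂q_L = 0: 345 - 6q_L - 3(q_A + q_R) = 0.
Apex's profit: π_A = (366 - 3Q)q_A - (153q_A). Setting ∂π_A/∂q_A = 0: 213 - 6q_A - 3(q_L + q_R) = 0.
Rigel's first-order condition: 228 - 6q_R - 3(q_L + q_A) = 0.
Adding the 3 first-order conditions: 786 − 12Q = 0, so Q = 131/2.
Back-substituting: q_L = (345 − 393/2)/3 = 99/2, q_A = (213 − 393/2)/3 = 11/2, q_R = (228 − 393/2)/3 = 21/2.

10.50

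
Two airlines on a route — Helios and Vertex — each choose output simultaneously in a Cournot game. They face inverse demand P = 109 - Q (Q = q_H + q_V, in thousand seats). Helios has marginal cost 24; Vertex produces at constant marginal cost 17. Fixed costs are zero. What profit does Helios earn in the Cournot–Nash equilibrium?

Helios's profit: π_H = (109 - Q)q_H - (24q_H). Setting ∂π_H/∂q_H = 0: 85 - 2q_H - (q_V) = 0.
Vertex's profit: π_V = (109 - Q)q_V - (17q_V). Setting ∂π_V/∂q_V = 0: 92 - 2q_V - (q_H) = 0.
Rearranging gives the reaction functions q_H = (85 - q_V)/2 and q_V = (92 - q_H)/2.
Substituting one into the other gives q_H = 26 and q_V = 33.
Price P = 109 - 59 = 50.
Helios's profit: (50 - 24)·26 = 676.

676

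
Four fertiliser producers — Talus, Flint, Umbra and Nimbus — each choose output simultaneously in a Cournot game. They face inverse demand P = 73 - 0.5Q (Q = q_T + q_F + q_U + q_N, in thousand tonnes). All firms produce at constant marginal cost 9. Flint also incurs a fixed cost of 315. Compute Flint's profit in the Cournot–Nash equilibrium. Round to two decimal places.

Each firm earns π_i = (73 - 0.5Q)q_i - 9q_i.
Setting ∂π_i/∂q_i = 0 with rivals' quantities fixed: 64 - q_i - (1/2)·Σ_{j≠i} q_j = 0.
With identical firms every q_j equals q_i, so Σ_{j≠i} q_j = 3q_i and 64 = (5/2)q_i, giving q_i = 128/5.
Price P = 73 - (1/2)·(512/5) = 109/5.
Flint's profit: (109/5 - 9)·(128/5) - 315 = 317/25.

12.68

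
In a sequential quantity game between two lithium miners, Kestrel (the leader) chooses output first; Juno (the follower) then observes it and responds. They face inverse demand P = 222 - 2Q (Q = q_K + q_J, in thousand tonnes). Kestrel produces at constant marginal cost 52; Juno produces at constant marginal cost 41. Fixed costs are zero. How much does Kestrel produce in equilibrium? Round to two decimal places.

Solve by backward induction. Given q_K, the follower Juno maximises π_J = (222 - 2q_K - 2q_J)q_J - 41q_J.
∂π_J/∂q_J = 181 - 2q_K - 4q_J = 0 gives the reaction function q_J = (181 - 2q_K)/4.
The leader anticipates this reaction. Substituting into P = 222 - 2Q gives P = 263/2 - q_K, so π_K = (263/2 - q_K)q_K - 52q_K.
Maximising: ∂π_K/∂q_K = 159/2 - 2q_K = 0, giving q_K = 159/4.
Then q_J = (181 - 2·(159/4))/4 = 203/8.

39.75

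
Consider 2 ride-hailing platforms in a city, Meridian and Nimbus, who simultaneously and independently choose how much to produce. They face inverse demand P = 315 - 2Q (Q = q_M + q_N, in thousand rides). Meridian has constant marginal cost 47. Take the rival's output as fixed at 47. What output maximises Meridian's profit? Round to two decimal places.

With the rival's output fixed at 47, Meridian's profit is π_M = (315 - 2·47 - 2q_M)q_M - (47q_M) = (221 - 2q_M)q_M - (47q_M).
∂π_M/∂q_M = 174 - 4q_M = 0, so q_M = 87/2.

43.50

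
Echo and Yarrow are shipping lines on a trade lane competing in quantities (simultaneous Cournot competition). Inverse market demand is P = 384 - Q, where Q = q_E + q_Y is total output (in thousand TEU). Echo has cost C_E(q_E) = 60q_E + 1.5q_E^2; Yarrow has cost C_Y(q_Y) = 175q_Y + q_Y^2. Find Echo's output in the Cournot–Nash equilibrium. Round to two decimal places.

Echo's profit: π_E = (384 - Q)q_E - (60q_E + (3/2)q_E²). Setting ∂π_E/∂q_E = 0: 324 - 5q_E - (q_Y) = 0.
Yarrow's profit: π_Y = (384 - Q)q_Y - (175q_Y + q_Y²). Setting ∂π_Y/∂q_Y = 0: 209 - 4q_Y - (q_E) = 0.
Best responses: q_E = (324 - q_Y)/5, q_Y = (209 - q_E)/4.
Solving the pair: q_E = 1087/19, q_Y = 721/19.

57.21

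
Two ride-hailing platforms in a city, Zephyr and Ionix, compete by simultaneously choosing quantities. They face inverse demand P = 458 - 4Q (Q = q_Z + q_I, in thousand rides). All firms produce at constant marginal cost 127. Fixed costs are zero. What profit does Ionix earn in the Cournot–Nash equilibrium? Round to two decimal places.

A representative firm's profit is π_i = q_i(458 - 4Q) - 127q_i.
Setting ∂π_i/∂q_i = 0 with rivals' quantities fixed: 331 - 8q_i - 4q_j = 0.
By symmetry each firm produces the same amount; substituting q_j = q_i yields q_i = 331/12.
Price P = 458 - 4·(331/6) = 712/3.
Ionix's profit: (712/3 - 127)·(331/12) = 3043.3611.

3043.36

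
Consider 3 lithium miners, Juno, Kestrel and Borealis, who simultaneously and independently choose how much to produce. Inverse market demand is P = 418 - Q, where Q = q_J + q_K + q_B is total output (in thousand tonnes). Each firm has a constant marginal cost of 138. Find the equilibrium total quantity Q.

210

Each firm earns π_i = (418 - Q)q_i - 138q_i.
Setting ∂π_i/∂q_i = 0 with rivals' quantities fixed: 280 - 2q_i - Σ_{j≠i} q_j = 0.
With identical firms every q_j equals q_i, so Σ_{j≠i} q_j = 2q_i and 280 = 4q_i, giving q_i = 70.
Total output Q = 70 + 70 + 70 = 210.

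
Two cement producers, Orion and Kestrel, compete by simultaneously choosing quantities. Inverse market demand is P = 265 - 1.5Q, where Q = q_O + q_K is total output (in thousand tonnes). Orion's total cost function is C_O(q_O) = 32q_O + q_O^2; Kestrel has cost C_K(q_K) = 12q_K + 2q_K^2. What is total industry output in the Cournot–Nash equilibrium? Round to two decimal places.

Orion's profit: π_O = (265 - 1.5Q)q_O - (32q_O + q_O²). Setting ∂π_O/∂q_O = 0: 233 - 5q_O - (3/2)(q_K) = 0.
Kestrel's profit: π_K = (265 - 1.5Q)q_K - (12q_K + 2q_K²). Setting ∂π_K/∂q_K = 0: 253 - 7q_K - (3/2)(q_O) = 0.
Best responses: q_O = (233 - (3/2)q_K)/5, q_K = (253 - (3/2)q_O)/7.
Substituting one into the other gives q_O = 38.2137 and q_K = 27.9542.
Total output Q = 38.2137 + 27.9542 = 66.1679.

66.17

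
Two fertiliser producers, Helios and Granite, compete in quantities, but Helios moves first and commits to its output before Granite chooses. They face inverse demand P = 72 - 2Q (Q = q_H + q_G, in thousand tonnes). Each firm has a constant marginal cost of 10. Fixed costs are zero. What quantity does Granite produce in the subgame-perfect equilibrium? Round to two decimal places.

7.75

Solve by backward induction. Given q_H, the follower Granite maximises π_G = (72 - 2q_H - 2q_G)q_G - 10q_G.
∂π_G/∂q_G = 62 - 2q_H - 4q_G = 0 gives the reaction function q_G = (62 - 2q_H)/4.
The leader anticipates this reaction. Substituting into P = 72 - 2Q gives P = 41 - q_H, so π_H = (41 - q_H)q_H - 10q_H.
Leader FOC: 31 - 2q_H = 0, so q_H = 31/2.
Then q_G = (62 - 2·(31/2))/4 = 31/4.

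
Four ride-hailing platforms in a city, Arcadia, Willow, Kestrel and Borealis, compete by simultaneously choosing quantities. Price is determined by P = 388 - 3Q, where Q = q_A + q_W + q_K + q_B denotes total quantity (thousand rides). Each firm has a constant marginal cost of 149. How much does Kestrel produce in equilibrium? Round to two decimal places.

15.93

A representative firm's profit is π_i = q_i(388 - 3Q) - 149q_i.
Setting ∂π_i/∂q_i = 0 with rivals' quantities fixed: 239 - 6q_i - 3·Σ_{j≠i} q_j = 0.
With identical firms every q_j equals q_i, so Σ_{j≠i} q_j = 3q_i and 239 = 15q_i, giving q_i = 239/15.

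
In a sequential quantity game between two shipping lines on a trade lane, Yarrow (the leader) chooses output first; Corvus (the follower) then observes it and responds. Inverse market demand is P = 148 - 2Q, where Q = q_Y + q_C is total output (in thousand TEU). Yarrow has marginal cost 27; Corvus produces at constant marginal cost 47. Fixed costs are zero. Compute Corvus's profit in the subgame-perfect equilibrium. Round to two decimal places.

116.28

The follower Corvus best-responds to any q_Y: π_C = (148 - 2Q)q_C - 47q_C.
Setting the follower's marginal profit to zero, 101 - 2q_Y - 4q_C = 0, i.e. q_C = (101 - 2q_Y)/4.
The leader anticipates this reaction. Substituting into P = 148 - 2Q gives P = 195/2 - q_Y, so π_Y = (195/2 - q_Y)q_Y - 27q_Y.
Maximising: ∂π_Y/∂q_Y = 141/2 - 2q_Y = 0, giving q_Y = 141/4.
Then q_C = (101 - 2·(141/4))/4 = 61/8.
Price P = 148 - 2·(343/8) = 249/4.
Corvus's profit: (249/4 - 47)·(61/8) = 116.2813.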